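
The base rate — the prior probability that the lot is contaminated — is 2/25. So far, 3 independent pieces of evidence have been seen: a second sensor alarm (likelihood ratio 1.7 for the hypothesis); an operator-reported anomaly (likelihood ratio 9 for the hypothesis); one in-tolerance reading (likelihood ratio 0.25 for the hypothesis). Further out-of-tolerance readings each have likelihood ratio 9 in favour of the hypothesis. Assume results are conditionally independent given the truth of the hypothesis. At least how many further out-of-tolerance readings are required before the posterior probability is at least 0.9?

Prior odds = 0.08/0.92 = 2/23.
Combined Bayes factor of the evidence already in hand = 1.7 × 9 × 0.25 = 3.825.
Odds after that evidence = (2/23) × 3.825 = 153/460.
Target odds = 0.9/0.1 = 9.
Need 9ⁿ ≥ 9 ÷ (153/460) = 460/17.
9¹ = 9 falls short of 460/17 but 9² = 81 reaches it, so n = 2.

2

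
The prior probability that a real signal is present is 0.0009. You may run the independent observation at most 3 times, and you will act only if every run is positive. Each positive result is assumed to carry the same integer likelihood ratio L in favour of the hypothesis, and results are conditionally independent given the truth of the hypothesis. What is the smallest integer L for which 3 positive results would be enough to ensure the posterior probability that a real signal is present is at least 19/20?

28

Prior odds = 0.0009/0.9991 = 9/9991.
Target odds = 0.95/0.05 = 19.
Need L³ ≥ 19 ÷ (9/9991) = 189829/9.
27³ = 19683 < 189829/9 ≤ 21952 = 28³, so L = 28.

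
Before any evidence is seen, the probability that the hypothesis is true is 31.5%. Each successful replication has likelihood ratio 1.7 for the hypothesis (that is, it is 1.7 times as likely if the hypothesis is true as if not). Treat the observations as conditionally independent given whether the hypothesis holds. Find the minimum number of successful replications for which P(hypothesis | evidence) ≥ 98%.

9

Prior odds: 0.315 ÷ 0.685 = 63/137.
Likelihood ratio per successful replication = 1.7.
Target odds: 0.98 ÷ 0.02 = 49.
Need (63/137) × 1.7ⁿ ≥ 49, i.e. 1.7ⁿ ≥ 959/9.
1.7⁸ ≈69.7576 falls short of 959/9 but 1.7⁹ ≈118.588 reaches it, so n = 9.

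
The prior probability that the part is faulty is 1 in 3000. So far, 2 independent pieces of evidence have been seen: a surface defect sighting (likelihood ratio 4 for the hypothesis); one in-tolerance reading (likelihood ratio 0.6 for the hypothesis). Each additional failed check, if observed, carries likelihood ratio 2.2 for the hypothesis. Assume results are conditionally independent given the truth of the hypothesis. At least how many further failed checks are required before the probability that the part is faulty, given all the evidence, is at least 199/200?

Prior odds = (1/3000)/(2999/3000) = 1/2999.
Combined Bayes factor of the evidence already in hand = 4 × 0.6 = 2.4.
Odds after that evidence = (1/2999) × 2.4 = 12/14995.
Target odds = 0.995/0.005 = 199.
Need 2.2ⁿ ≥ 199 ÷ (12/14995) = 2984005/12.
2.2¹⁵ ≈136880 falls short of 2984005/12 but 2.2¹⁶ ≈301136 reaches it, so n = 16.

16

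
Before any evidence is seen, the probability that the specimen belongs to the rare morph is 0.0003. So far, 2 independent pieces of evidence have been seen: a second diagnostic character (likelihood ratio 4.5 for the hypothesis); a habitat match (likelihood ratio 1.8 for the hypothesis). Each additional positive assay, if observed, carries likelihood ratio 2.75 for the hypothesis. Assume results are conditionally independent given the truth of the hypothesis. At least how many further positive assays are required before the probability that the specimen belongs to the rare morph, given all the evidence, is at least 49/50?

10

Prior odds = 0.0003/0.9997 = 3/9997.
Combined Bayes factor of the evidence already in hand = 4.5 × 1.8 = 8.1.
Odds after that evidence = (3/9997) × 8.1 = 243/99970.
Target odds = 0.98/0.02 = 49.
Need 2.75ⁿ ≥ 49 ÷ (243/99970) = 4898530/243.
2.75⁹ ≈8994.86 falls short of 4898530/243 but 2.75¹⁰ ≈24735.9 reaches it, so n = 10.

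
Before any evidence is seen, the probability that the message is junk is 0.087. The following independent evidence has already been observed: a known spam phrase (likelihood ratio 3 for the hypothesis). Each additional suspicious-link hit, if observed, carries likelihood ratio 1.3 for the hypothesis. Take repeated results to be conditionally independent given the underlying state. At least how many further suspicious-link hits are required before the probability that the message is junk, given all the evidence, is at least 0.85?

Prior odds = 0.087/0.913 = 87/913.
Bayes factor of the evidence already in hand = 3.
Odds after that evidence = (87/913) × 3 = 261/913.
Target odds = 0.85/0.15 = 17/3.
Need 1.3ⁿ ≥ 17/3 ÷ (261/913) = 15521/783.
1.3¹¹ ≈17.9216 falls short of 15521/783 but 1.3¹² ≈23.2981 reaches it, so n = 12.

12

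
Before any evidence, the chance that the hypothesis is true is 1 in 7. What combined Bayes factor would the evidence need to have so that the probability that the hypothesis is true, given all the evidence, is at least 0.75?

Prior odds = (1/7)/(6/7) = 1/6.
Target odds = 0.75/0.25 = 3.
Required Bayes factor = 3 ÷ (1/6) = 18.

18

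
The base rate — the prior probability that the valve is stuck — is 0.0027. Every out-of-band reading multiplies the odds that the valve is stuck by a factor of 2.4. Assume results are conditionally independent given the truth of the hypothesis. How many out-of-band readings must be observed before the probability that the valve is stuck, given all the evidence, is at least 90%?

10

Prior odds = 0.0027/0.9973 = 27/9973.
Likelihood ratio per out-of-band reading = 2.4.
Target odds: 0.9 ÷ 0.1 = 9.
Require 2.4ⁿ ≥ 9 ÷ (27/9973) = 9973/3.
2.4⁹ ≈2641.81 falls short of 9973/3 but 2.4¹⁰ ≈6340.34 reaches it, so n = 10.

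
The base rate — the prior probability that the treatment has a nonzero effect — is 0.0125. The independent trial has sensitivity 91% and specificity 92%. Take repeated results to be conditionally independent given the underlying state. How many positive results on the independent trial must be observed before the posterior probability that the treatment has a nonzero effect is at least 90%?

3

Prior odds = 0.0125/0.9875 = 1/79.
False-positive rate = 1 − 0.92 = 0.08; likelihood ratio of a positive = 0.91/0.08 = 11.375.
Target posterior odds = 0.9/0.1 = 9.
Require 11.375ⁿ ≥ 9 ÷ (1/79) = 711.
11.375² = 129.390625 falls short of 711 but 11.375³ = 753571/512 reaches it, so n = 3.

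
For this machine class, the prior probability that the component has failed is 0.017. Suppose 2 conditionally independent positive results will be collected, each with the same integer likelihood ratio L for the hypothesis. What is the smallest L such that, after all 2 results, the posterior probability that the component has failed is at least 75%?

14

Prior odds = 0.017/0.983 = 17/983.
Target odds = 0.75/0.25 = 3.
Need L² ≥ 3 ÷ (17/983) = 2949/17.
13² = 169 < 2949/17 ≤ 196 = 14², so L = 14.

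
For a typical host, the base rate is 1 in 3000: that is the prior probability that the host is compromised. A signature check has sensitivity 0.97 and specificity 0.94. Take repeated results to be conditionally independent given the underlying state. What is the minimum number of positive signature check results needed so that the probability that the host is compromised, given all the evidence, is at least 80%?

4

Prior odds = (1/3000)/(2999/3000) = 1/2999.
False-positive rate = 1 − 0.94 = 0.06; likelihood ratio of a positive = 0.97/0.06 = 97/6.
Target posterior odds = 0.8/0.2 = 4.
Require (97/6)ⁿ ≥ 4 ÷ (1/2999) = 11996.
(97/6)³ = 912673/216 falls short of 11996 but (97/6)⁴ = 88529281/1296 reaches it, so n = 4.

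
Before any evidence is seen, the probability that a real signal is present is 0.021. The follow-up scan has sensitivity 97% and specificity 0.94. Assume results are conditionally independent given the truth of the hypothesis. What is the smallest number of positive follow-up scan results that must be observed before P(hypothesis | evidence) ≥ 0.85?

3

Prior odds: 0.021 ÷ 0.979 = 21/979.
False-positive rate = 1 − 0.94 = 0.06; likelihood ratio of a positive = 0.97/0.06 = 97/6.
Target odds: 0.85 ÷ 0.15 = 17/3.
Need (21/979) × (97/6)ⁿ ≥ 17/3, i.e. (97/6)ⁿ ≥ 16643/63.
(97/6)² = 9409/36 falls short of 16643/63 but (97/6)³ = 912673/216 reaches it, so n = 3.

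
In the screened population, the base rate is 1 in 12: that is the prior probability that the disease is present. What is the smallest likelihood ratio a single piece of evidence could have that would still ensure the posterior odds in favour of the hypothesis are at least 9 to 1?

Prior odds = (1/12)/(11/12) = 1/11.
Target odds = 9.
Required Bayes factor = 9 ÷ (1/11) = 99.

99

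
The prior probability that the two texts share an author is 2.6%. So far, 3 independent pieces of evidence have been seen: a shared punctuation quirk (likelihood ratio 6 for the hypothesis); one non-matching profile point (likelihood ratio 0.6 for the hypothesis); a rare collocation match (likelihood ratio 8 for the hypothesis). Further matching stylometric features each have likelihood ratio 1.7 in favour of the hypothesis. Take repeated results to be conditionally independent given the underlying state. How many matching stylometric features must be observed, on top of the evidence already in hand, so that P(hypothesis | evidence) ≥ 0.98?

8

Prior odds = 0.026/0.974 = 13/487.
Combined Bayes factor of the evidence already in hand = 6 × 0.6 × 8 = 28.8.
Odds after that evidence = (13/487) × 28.8 = 1872/2435.
Target odds = 0.98/0.02 = 49.
Need 1.7ⁿ ≥ 49 ÷ (1872/2435) = 119315/1872.
1.7⁷ = 410338673/10000000 falls short of 119315/1872 but 1.7⁸ ≈69.7576 reaches it, so n = 8.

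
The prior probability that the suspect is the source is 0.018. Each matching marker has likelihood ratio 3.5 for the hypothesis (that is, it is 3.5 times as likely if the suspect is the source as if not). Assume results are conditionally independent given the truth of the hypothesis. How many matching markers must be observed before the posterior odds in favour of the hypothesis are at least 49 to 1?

Prior odds: 0.018 ÷ 0.982 = 9/491.
Likelihood ratio per matching marker = 3.5.
Target odds = 49.
Need (9/491) × 3.5ⁿ ≥ 49, i.e. 3.5ⁿ ≥ 24059/9.
3.5⁶ = 1838.265625 falls short of 24059/9 but 3.5⁷ = 823543/128 reaches it, so n = 7.

7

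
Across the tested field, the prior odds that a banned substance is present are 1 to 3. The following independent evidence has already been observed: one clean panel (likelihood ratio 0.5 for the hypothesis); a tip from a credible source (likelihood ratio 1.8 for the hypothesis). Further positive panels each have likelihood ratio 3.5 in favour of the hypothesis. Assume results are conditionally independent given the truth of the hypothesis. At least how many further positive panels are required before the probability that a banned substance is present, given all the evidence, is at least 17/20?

Prior odds = 1/3.
Combined Bayes factor of the evidence already in hand = 0.5 × 1.8 = 0.9.
Odds after that evidence = (1/3) × 0.9 = 0.3.
Target odds = 0.85/0.15 = 17/3.
Need 3.5ⁿ ≥ 17/3 ÷ 0.3 = 170/9.
3.5² = 12.25 falls short of 170/9 but 3.5³ = 42.875 reaches it, so n = 3.

3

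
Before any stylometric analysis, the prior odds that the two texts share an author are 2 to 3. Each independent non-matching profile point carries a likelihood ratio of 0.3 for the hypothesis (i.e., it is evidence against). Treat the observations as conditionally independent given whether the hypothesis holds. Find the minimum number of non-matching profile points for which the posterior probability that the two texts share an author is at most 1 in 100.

4

Prior odds = 2/3.
Likelihood ratio per non-matching profile point = 0.3.
Target odds: 0.01 ÷ 0.99 = 1/99.
Need (2/3) × 0.3ⁿ ≤ 1/99, i.e. 0.3ⁿ ≤ 1/66.
0.3³ = 0.027 is still above 1/66 but 0.3⁴ = 0.0081 is at or below it, so n = 4.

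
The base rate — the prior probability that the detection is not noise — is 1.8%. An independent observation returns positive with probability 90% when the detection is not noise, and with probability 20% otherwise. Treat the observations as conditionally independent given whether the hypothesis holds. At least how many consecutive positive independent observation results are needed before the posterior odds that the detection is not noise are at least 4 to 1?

4

Prior odds: 0.018 ÷ 0.982 = 9/491.
Likelihood ratio of a positive result = 0.9/0.2 = 4.5.
Target odds = 4.
Need (9/491) × 4.5ⁿ ≥ 4, i.e. 4.5ⁿ ≥ 1964/9.
4.5³ = 91.125 falls short of 1964/9 but 4.5⁴ = 410.0625 reaches it, so n = 4.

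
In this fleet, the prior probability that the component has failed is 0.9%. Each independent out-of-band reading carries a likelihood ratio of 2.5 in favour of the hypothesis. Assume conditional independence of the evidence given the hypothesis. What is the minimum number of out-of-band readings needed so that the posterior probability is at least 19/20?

9

Prior odds = 0.009/0.991 = 9/991.
Likelihood ratio per out-of-band reading = 2.5.
Target posterior odds = 0.95/0.05 = 19.
Need (9/991) × 2.5ⁿ ≥ 19, i.e. 2.5ⁿ ≥ 18829/9.
2.5⁸ = 390625/256 falls short of 18829/9 but 2.5⁹ = 1953125/512 reaches it, so n = 9.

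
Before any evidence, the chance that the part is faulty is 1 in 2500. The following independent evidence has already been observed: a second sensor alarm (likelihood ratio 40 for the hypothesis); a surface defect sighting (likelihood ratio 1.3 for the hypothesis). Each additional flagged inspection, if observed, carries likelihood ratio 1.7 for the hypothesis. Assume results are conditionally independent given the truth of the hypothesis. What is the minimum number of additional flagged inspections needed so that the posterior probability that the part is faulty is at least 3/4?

10

Prior odds = 0.0004/0.9996 = 1/2499.
Combined Bayes factor of the evidence already in hand = 40 × 1.3 = 52.
Odds after that evidence = (1/2499) × 52 = 52/2499.
Target odds = 0.75/0.25 = 3.
Need 1.7ⁿ ≥ 3 ÷ (52/2499) = 7497/52.
1.7⁹ ≈118.588 falls short of 7497/52 but 1.7¹⁰ ≈201.599 reaches it, so n = 10.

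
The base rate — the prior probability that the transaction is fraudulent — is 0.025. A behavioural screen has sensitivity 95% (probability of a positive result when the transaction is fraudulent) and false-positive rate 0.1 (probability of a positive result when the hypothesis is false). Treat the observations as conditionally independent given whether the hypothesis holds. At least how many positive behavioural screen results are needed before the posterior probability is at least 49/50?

Prior odds = 0.025/0.975 = 1/39.
Likelihood ratio of a positive result = 0.95/0.1 = 9.5.
Target posterior odds = 0.98/0.02 = 49.
Require 9.5ⁿ ≥ 49 ÷ (1/39) = 1911.
9.5³ = 857.375 falls short of 1911 but 9.5⁴ = 8145.0625 reaches it, so n = 4.

4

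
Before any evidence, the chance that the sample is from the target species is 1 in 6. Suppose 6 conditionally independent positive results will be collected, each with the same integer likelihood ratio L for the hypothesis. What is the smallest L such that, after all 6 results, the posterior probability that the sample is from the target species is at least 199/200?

Prior odds = (1/6)/(5/6) = 0.2.
Target odds = 0.995/0.005 = 199.
Need L⁶ ≥ 199 ÷ 0.2 = 995.
3⁶ = 729 < 995 ≤ 4096 = 4⁶, so L = 4.

4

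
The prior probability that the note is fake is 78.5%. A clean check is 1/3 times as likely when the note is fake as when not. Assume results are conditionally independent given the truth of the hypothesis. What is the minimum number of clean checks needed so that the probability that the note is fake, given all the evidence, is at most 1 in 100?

Prior odds: 0.785 ÷ 0.215 = 157/43.
Likelihood ratio per clean check = 1/3.
Target posterior odds = 0.01/0.99 = 1/99.
Require (1/3)ⁿ ≤ 1/99 ÷ (157/43) = 43/15543.
(1/3)⁵ = 1/243 is still above 43/15543 but (1/3)⁶ = 1/729 is at or below it, so n = 6.

6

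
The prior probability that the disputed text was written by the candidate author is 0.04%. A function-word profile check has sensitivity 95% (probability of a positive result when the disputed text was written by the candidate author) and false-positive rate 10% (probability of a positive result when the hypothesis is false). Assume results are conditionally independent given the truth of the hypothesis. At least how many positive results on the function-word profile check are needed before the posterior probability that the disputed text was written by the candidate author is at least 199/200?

6

Prior odds = 0.0004/0.9996 = 1/2499.
Likelihood ratio of a positive result = 0.95/0.1 = 9.5.
Target odds: 0.995 ÷ 0.005 = 199.
Require 9.5ⁿ ≥ 199 ÷ (1/2499) = 497301.
9.5⁵ = 77378.09375 falls short of 497301 but 9.5⁶ = 47045881/64 reaches it, so n = 6.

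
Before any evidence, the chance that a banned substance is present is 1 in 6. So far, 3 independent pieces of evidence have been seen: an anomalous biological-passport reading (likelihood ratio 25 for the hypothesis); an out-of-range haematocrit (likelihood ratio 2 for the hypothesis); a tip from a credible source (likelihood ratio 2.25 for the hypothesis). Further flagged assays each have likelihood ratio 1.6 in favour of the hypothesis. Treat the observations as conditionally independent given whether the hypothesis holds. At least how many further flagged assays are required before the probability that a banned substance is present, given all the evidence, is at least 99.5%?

Prior odds = (1/6)/(5/6) = 0.2.
Combined Bayes factor of the evidence already in hand = 25 × 2 × 2.25 = 112.5.
Odds after that evidence = 0.2 × 112.5 = 22.5.
Target odds = 0.995/0.005 = 199.
Need 1.6ⁿ ≥ 199 ÷ 22.5 = 398/45.
1.6⁴ = 6.5536 falls short of 398/45 but 1.6⁵ = 10.48576 reaches it, so n = 5.

5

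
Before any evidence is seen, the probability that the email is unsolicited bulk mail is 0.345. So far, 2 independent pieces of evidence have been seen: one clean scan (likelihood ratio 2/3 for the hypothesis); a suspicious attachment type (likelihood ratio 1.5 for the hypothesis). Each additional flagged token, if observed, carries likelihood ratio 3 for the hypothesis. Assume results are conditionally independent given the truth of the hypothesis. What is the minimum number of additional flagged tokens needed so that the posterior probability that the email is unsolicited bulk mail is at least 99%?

Prior odds = 0.345/0.655 = 69/131.
Combined Bayes factor of the evidence already in hand = (2/3) × 1.5 = 1.
Odds after that evidence = (69/131) × 1 = 69/131.
Target odds = 0.99/0.01 = 99.
Need 3ⁿ ≥ 99 ÷ (69/131) = 4323/23.
3⁴ = 81 falls short of 4323/23 but 3⁵ = 243 reaches it, so n = 5.

5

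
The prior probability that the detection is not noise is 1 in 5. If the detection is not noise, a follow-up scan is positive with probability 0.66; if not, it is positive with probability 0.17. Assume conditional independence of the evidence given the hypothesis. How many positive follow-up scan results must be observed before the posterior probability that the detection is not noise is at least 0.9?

Prior odds = 0.2/0.8 = 0.25.
Likelihood ratio of a positive = 0.66/0.17 = 66/17.
Target odds: 0.9 ÷ 0.1 = 9.
Need 0.25 × (66/17)ⁿ ≥ 9, i.e. (66/17)ⁿ ≥ 36.
(66/17)² = 4356/289 falls short of 36 but (66/17)³ = 287496/4913 reaches it, so n = 3.

3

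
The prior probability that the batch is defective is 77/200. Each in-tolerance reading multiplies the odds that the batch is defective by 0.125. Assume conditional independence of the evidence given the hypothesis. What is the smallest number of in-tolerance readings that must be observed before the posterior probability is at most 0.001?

Prior odds: 0.385 ÷ 0.615 = 77/123.
Likelihood ratio per in-tolerance reading = 0.125.
Target odds: 0.001 ÷ 0.999 = 1/999.
Require 0.125ⁿ ≤ 1/999 ÷ (77/123) = 41/25641.
0.125³ = 0.001953125 is still above 41/25641 but 0.125⁴ = 1/4096 is at or below it, so n = 4.

4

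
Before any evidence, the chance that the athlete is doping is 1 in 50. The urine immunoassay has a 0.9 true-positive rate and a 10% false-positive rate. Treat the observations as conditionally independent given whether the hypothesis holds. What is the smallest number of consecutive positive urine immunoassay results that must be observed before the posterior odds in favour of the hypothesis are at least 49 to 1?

Prior odds = 0.02/0.98 = 1/49.
Likelihood ratio of a positive result = 0.9/0.1 = 9.
Target odds = 49.
Require 9ⁿ ≥ 49 ÷ (1/49) = 2401.
9³ = 729 falls short of 2401 but 9⁴ = 6561 reaches it, so n = 4.

4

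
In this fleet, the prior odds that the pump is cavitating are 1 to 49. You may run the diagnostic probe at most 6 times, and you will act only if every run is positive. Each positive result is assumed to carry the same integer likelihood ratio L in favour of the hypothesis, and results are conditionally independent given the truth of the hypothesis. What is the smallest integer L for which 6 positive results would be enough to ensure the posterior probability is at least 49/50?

Prior odds = 1/49.
Target odds = 0.98/0.02 = 49.
Need L⁶ ≥ 49 ÷ (1/49) = 2401.
3⁶ = 729 < 2401 ≤ 4096 = 4⁶, so L = 4.

4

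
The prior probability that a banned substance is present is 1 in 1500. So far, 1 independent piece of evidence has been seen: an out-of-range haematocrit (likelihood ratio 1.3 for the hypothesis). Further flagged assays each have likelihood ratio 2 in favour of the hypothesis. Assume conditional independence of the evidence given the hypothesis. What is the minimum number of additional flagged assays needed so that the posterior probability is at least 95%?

Prior odds = (1/1500)/(1499/1500) = 1/1499.
Bayes factor of the evidence already in hand = 1.3.
Odds after that evidence = (1/1499) × 1.3 = 13/14990.
Target odds = 0.95/0.05 = 19.
Need 2ⁿ ≥ 19 ÷ (13/14990) = 284810/13.
2¹⁴ = 16384 falls short of 284810/13 but 2¹⁵ = 32768 reaches it, so n = 15.

15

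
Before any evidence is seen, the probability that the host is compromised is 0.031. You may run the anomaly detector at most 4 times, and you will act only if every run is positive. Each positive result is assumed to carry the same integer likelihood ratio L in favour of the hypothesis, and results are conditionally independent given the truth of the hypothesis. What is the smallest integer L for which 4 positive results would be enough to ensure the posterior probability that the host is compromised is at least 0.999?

Prior odds = 0.031/0.969 = 31/969.
Target odds = 0.999/0.001 = 999.
Need L⁴ ≥ 999 ÷ (31/969) = 968031/31.
13⁴ = 28561 < 968031/31 ≤ 38416 = 14⁴, so L = 14.

14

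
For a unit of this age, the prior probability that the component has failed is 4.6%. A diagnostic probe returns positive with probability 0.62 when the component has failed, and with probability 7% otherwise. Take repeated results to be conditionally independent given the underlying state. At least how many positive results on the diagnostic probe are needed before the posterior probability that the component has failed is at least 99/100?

4

Prior odds: 0.046 ÷ 0.954 = 23/477.
Likelihood ratio of a positive result = 0.62/0.07 = 62/7.
Target odds: 0.99 ÷ 0.01 = 99.
Need (23/477) × (62/7)ⁿ ≥ 99, i.e. (62/7)ⁿ ≥ 47223/23.
(62/7)³ = 238328/343 falls short of 47223/23 but (62/7)⁴ = 14776336/2401 reaches it, so n = 4.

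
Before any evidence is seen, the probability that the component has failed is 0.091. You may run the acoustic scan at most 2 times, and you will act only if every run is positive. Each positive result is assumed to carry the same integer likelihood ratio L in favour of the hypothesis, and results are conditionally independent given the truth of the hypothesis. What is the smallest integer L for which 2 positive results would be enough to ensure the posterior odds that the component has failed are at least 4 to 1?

7

Prior odds = 0.091/0.909 = 91/909.
Target odds = 4.
Need L² ≥ 4 ÷ (91/909) = 3636/91.
6² = 36 < 3636/91 ≤ 49 = 7², so L = 7.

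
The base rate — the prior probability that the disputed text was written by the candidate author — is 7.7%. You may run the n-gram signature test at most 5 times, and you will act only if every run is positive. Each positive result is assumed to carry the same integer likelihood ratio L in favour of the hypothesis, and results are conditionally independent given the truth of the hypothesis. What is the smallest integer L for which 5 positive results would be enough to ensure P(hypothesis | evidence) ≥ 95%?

Prior odds = 0.077/0.923 = 77/923.
Target odds = 0.95/0.05 = 19.
Need L⁵ ≥ 19 ÷ (77/923) = 17537/77.
2⁵ = 32 < 17537/77 ≤ 243 = 3⁵, so L = 3.

3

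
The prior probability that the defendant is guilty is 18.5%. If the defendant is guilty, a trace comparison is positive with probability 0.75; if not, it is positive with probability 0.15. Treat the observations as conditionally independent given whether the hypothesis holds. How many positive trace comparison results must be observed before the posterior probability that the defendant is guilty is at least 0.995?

Prior odds: 0.185 ÷ 0.815 = 37/163.
Likelihood ratio of a positive = 0.75/0.15 = 5.
Target odds: 0.995 ÷ 0.005 = 199.
Require 5ⁿ ≥ 199 ÷ (37/163) = 32437/37.
5⁴ = 625 falls short of 32437/37 but 5⁵ = 3125 reaches it, so n = 5.

5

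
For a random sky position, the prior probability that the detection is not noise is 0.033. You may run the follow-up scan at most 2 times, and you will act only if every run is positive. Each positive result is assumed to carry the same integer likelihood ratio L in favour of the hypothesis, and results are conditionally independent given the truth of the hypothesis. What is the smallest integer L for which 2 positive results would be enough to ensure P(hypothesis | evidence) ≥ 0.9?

17

Prior odds = 0.033/0.967 = 33/967.
Target odds = 0.9/0.1 = 9.
Need L² ≥ 9 ÷ (33/967) = 2901/11.
16² = 256 < 2901/11 ≤ 289 = 17², so L = 17.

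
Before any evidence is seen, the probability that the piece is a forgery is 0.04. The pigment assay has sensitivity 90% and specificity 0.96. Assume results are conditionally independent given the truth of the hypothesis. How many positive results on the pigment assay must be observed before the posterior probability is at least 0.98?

Prior odds: 0.04 ÷ 0.96 = 1/24.
False-positive rate = 1 − 0.96 = 0.04; likelihood ratio of a positive = 0.9/0.04 = 22.5.
Target odds: 0.98 ÷ 0.02 = 49.
Need (1/24) × 22.5ⁿ ≥ 49, i.e. 22.5ⁿ ≥ 1176.
22.5² = 506.25 falls short of 1176 but 22.5³ = 11390.625 reaches it, so n = 3.

3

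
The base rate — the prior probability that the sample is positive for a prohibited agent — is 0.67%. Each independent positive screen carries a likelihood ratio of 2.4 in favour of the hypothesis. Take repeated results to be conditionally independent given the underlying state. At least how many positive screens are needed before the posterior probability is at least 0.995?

12

Prior odds: 0.0067 ÷ 0.9933 = 67/9933.
Likelihood ratio per positive screen = 2.4.
Target posterior odds = 0.995/0.005 = 199.
Require 2.4ⁿ ≥ 199 ÷ (67/9933) = 1976667/67.
2.4¹¹ ≈15216.8 falls short of 1976667/67 but 2.4¹² ≈36520.3 reaches it, so n = 12.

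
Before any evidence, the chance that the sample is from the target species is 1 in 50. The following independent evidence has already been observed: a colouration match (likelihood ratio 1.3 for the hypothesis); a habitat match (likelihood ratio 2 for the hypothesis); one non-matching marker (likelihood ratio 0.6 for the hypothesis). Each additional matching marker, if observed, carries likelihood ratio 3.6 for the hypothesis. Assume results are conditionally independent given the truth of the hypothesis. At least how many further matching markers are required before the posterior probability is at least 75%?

4

Prior odds = 0.02/0.98 = 1/49.
Combined Bayes factor of the evidence already in hand = 1.3 × 2 × 0.6 = 1.56.
Odds after that evidence = (1/49) × 1.56 = 39/1225.
Target odds = 0.75/0.25 = 3.
Need 3.6ⁿ ≥ 3 ÷ (39/1225) = 1225/13.
3.6³ = 46.656 falls short of 1225/13 but 3.6⁴ = 167.9616 reaches it, so n = 4.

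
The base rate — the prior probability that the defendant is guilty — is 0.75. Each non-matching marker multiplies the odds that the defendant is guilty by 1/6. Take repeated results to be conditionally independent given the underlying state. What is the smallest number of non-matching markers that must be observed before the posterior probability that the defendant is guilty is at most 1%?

Prior odds: 0.75 ÷ 0.25 = 3.
Likelihood ratio per non-matching marker = 1/6.
Target posterior odds = 0.01/0.99 = 1/99.
Require (1/6)ⁿ ≤ 1/99 ÷ 3 = 1/297.
(1/6)³ = 1/216 is still above 1/297 but (1/6)⁴ = 1/1296 is at or below it, so n = 4.

4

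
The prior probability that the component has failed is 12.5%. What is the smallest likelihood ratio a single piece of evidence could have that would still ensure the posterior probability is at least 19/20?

Prior odds = 0.125/0.875 = 1/7.
Target odds = 0.95/0.05 = 19.
Required Bayes factor = 19 ÷ (1/7) = 133.

133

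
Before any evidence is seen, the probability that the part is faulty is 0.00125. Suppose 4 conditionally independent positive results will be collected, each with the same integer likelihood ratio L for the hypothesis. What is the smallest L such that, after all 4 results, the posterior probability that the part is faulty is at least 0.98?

15

Prior odds = 0.00125/0.99875 = 1/799.
Target odds = 0.98/0.02 = 49.
Need L⁴ ≥ 49 ÷ (1/799) = 39151.
14⁴ = 38416 < 39151 ≤ 50625 = 15⁴, so L = 15.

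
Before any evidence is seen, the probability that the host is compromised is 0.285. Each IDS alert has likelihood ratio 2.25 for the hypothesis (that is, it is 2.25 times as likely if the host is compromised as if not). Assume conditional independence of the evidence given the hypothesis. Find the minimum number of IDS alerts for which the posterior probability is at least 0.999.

10

Prior odds = 0.285/0.715 = 57/143.
Likelihood ratio per IDS alert = 2.25.
Target posterior odds = 0.999/0.001 = 999.
Need (57/143) × 2.25ⁿ ≥ 999, i.e. 2.25ⁿ ≥ 47619/19.
2.25⁹ = 387420489/262144 falls short of 47619/19 but 2.25¹⁰ ≈3325.26 reaches it, so n = 10.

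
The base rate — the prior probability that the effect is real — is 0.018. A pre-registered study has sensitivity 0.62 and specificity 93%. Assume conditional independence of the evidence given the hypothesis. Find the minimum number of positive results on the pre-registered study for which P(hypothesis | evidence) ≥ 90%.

Prior odds: 0.018 ÷ 0.982 = 9/491.
False-positive rate = 1 − 0.93 = 0.07; likelihood ratio of a positive = 0.62/0.07 = 62/7.
Target posterior odds = 0.9/0.1 = 9.
Need (9/491) × (62/7)ⁿ ≥ 9, i.e. (62/7)ⁿ ≥ 491.
(62/7)² = 3844/49 falls short of 491 but (62/7)³ = 238328/343 reaches it, so n = 3.

3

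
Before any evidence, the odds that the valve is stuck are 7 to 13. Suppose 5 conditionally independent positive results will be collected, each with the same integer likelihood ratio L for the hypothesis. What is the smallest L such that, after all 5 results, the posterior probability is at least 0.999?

5

Prior odds = 7/13.
Target odds = 0.999/0.001 = 999.
Need L⁵ ≥ 999 ÷ (7/13) = 12987/7.
4⁵ = 1024 < 12987/7 ≤ 3125 = 5⁵, so L = 5.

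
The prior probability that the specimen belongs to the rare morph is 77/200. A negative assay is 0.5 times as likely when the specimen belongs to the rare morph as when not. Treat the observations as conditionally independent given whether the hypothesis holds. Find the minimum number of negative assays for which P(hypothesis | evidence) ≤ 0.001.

10

Prior odds: 0.385 ÷ 0.615 = 77/123.
Likelihood ratio per negative assay = 0.5.
Target odds: 0.001 ÷ 0.999 = 1/999.
Need (77/123) × 0.5ⁿ ≤ 1/999, i.e. 0.5ⁿ ≤ 41/25641.
0.5⁹ = 0.001953125 is still above 41/25641 but 0.5¹⁰ = 1/1024 is at or below it, so n = 10.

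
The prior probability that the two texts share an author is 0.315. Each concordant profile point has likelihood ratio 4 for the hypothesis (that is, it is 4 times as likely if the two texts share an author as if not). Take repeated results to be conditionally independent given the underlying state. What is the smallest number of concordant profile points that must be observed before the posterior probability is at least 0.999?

6

Prior odds = 0.315/0.685 = 63/137.
Likelihood ratio per concordant profile point = 4.
Target posterior odds = 0.999/0.001 = 999.
Require 4ⁿ ≥ 999 ÷ (63/137) = 15207/7.
4⁵ = 1024 falls short of 15207/7 but 4⁶ = 4096 reaches it, so n = 6.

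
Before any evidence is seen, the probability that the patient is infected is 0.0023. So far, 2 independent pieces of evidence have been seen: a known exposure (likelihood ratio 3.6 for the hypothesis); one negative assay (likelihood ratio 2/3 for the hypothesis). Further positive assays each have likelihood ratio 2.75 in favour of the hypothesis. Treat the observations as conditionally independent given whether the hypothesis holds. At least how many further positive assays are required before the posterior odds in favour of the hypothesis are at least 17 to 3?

Prior odds = 0.0023/0.9977 = 23/9977.
Combined Bayes factor of the evidence already in hand = 3.6 × (2/3) = 2.4.
Odds after that evidence = (23/9977) × 2.4 = 276/49885.
Target odds = 17/3.
Need 2.75ⁿ ≥ 17/3 ÷ (276/49885) = 848045/828.
2.75⁶ = 1771561/4096 falls short of 848045/828 but 2.75⁷ = 19487171/16384 reaches it, so n = 7.

7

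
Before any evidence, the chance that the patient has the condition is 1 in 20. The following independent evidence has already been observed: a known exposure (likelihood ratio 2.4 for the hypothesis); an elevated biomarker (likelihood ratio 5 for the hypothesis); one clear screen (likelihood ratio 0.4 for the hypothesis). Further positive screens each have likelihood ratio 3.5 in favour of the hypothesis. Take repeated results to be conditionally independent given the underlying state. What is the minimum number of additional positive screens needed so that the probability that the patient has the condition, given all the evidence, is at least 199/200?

Prior odds = 0.05/0.95 = 1/19.
Combined Bayes factor of the evidence already in hand = 2.4 × 5 × 0.4 = 4.8.
Odds after that evidence = (1/19) × 4.8 = 24/95.
Target odds = 0.995/0.005 = 199.
Need 3.5ⁿ ≥ 199 ÷ (24/95) = 18905/24.
3.5⁵ = 525.21875 falls short of 18905/24 but 3.5⁶ = 1838.265625 reaches it, so n = 6.

6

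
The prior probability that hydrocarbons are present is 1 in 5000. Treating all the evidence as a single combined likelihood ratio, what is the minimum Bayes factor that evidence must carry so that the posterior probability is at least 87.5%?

Prior odds = 0.0002/0.9998 = 1/4999.
Target odds = 0.875/0.125 = 7.
Required Bayes factor = 7 ÷ (1/4999) = 34993.

34993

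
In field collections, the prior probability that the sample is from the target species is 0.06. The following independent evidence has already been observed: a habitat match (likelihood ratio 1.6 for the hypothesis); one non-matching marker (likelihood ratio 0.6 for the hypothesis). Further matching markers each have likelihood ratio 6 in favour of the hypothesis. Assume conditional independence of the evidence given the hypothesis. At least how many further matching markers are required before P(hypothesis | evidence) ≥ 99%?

5

Prior odds = 0.06/0.94 = 3/47.
Combined Bayes factor of the evidence already in hand = 1.6 × 0.6 = 0.96.
Odds after that evidence = (3/47) × 0.96 = 72/1175.
Target odds = 0.99/0.01 = 99.
Need 6ⁿ ≥ 99 ÷ (72/1175) = 1615.625.
6⁴ = 1296 falls short of 1615.625 but 6⁵ = 7776 reaches it, so n = 5.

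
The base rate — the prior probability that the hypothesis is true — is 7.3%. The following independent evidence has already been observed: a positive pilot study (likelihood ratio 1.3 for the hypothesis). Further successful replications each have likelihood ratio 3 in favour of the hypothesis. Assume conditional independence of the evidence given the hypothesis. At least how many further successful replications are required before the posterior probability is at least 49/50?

6

Prior odds = 0.073/0.927 = 73/927.
Bayes factor of the evidence already in hand = 1.3.
Odds after that evidence = (73/927) × 1.3 = 949/9270.
Target odds = 0.98/0.02 = 49.
Need 3ⁿ ≥ 49 ÷ (949/9270) = 454230/949.
3⁵ = 243 falls short of 454230/949 but 3⁶ = 729 reaches it, so n = 6.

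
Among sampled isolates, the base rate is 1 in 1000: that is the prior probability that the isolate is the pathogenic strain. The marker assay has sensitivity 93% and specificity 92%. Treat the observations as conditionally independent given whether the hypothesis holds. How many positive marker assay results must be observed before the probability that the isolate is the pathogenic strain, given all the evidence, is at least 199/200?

5

Prior odds = 0.001/0.999 = 1/999.
False-positive rate = 1 − 0.92 = 0.08; likelihood ratio of a positive = 0.93/0.08 = 11.625.
Target odds: 0.995 ÷ 0.005 = 199.
Need (1/999) × 11.625ⁿ ≥ 199, i.e. 11.625ⁿ ≥ 198801.
11.625⁴ = 74805201/4096 falls short of 198801 but 11.625⁵ ≈212307 reaches it, so n = 5.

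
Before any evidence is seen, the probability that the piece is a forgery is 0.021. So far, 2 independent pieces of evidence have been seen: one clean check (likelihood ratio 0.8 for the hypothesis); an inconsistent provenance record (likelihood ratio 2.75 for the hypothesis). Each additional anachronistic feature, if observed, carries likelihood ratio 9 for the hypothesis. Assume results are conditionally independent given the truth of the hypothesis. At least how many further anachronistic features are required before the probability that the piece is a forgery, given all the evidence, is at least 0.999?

Prior odds = 0.021/0.979 = 21/979.
Combined Bayes factor of the evidence already in hand = 0.8 × 2.75 = 2.2.
Odds after that evidence = (21/979) × 2.2 = 21/445.
Target odds = 0.999/0.001 = 999.
Need 9ⁿ ≥ 999 ÷ (21/445) = 148185/7.
9⁴ = 6561 falls short of 148185/7 but 9⁵ = 59049 reaches it, so n = 5.

5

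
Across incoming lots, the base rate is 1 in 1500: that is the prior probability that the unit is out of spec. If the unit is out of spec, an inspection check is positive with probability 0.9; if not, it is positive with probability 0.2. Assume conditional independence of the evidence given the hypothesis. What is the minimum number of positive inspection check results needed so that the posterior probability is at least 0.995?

9

Prior odds: (1/1500) ÷ (1499/1500) = 1/1499.
Likelihood ratio of a positive = 0.9/0.2 = 4.5.
Target posterior odds = 0.995/0.005 = 199.
Need (1/1499) × 4.5ⁿ ≥ 199, i.e. 4.5ⁿ ≥ 298301.
4.5⁸ = 43046721/256 falls short of 298301 but 4.5⁹ = 387420489/512 reaches it, so n = 9.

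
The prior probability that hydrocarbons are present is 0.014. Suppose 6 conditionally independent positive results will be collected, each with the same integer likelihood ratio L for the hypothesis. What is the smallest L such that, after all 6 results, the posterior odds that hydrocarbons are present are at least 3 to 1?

3

Prior odds = 0.014/0.986 = 7/493.
Target odds = 3.
Need L⁶ ≥ 3 ÷ (7/493) = 1479/7.
2⁶ = 64 < 1479/7 ≤ 729 = 3⁶, so L = 3.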